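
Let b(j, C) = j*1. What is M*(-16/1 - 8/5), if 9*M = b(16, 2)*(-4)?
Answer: 5632/45 ≈ 125.16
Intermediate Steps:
b(j, C) = j
M = -64/9 (M = (16*(-4))/9 = (⅑)*(-64) = -64/9 ≈ -7.1111)
M*(-16/1 - 8/5) = -64*(-16/1 - 8/5)/9 = -64*(-16*1 - 8*⅕)/9 = -64*(-16 - 8/5)/9 = -64/9*(-88/5) = 5632/45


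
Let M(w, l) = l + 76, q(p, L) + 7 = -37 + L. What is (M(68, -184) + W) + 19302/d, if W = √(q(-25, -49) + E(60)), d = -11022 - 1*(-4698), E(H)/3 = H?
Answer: -117049/1054 + √87 ≈ -101.72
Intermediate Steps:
E(H) = 3*H
d = -6324 (d = -11022 + 4698 = -6324)
q(p, L) = -44 + L (q(p, L) = -7 + (-37 + L) = -44 + L)
M(w, l) = 76 + l
W = √87 (W = √((-44 - 49) + 3*60) = √(-93 + 180) = √87 ≈ 9.3274)
(M(68, -184) + W) + 19302/d = ((76 - 184) + √87) + 19302/(-6324) = (-108 + √87) + 19302*(-1/6324) = (-108 + √87) - 3217/1054 = -117049/1054 + √87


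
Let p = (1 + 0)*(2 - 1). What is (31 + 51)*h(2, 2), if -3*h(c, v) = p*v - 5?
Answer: 82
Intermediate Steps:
p = 1 (p = 1*1 = 1)
h(c, v) = 5/3 - v/3 (h(c, v) = -(1*v - 5)/3 = -(v - 5)/3 = -(-5 + v)/3 = 5/3 - v/3)
(31 + 51)*h(2, 2) = (31 + 51)*(5/3 - 1/3*2) = 82*(5/3 - 2/3) = 82*1 = 82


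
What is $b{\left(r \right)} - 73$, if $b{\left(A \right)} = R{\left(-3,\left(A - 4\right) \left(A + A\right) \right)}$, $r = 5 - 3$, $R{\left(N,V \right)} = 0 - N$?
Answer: $-70$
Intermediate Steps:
$R{\left(N,V \right)} = - N$
$r = 2$ ($r = 5 - 3 = 2$)
$b{\left(A \right)} = 3$ ($b{\left(A \right)} = \left(-1\right) \left(-3\right) = 3$)
$b{\left(r \right)} - 73 = 3 - 73 = -70$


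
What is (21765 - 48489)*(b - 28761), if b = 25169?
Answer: 95992608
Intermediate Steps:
(21765 - 48489)*(b - 28761) = (21765 - 48489)*(25169 - 28761) = -26724*(-3592) = 95992608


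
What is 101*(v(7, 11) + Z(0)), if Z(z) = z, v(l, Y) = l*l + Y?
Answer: 6060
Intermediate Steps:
v(l, Y) = Y + l² (v(l, Y) = l² + Y = Y + l²)
101*(v(7, 11) + Z(0)) = 101*((11 + 7²) + 0) = 101*((11 + 49) + 0) = 101*(60 + 0) = 101*60 = 6060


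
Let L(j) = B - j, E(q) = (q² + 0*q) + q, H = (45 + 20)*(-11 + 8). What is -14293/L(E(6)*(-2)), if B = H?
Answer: 14293/111 ≈ 128.77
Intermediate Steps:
H = -195 (H = 65*(-3) = -195)
E(q) = q + q² (E(q) = (q² + 0) + q = q² + q = q + q²)
B = -195
L(j) = -195 - j
-14293/L(E(6)*(-2)) = -14293/(-195 - 6*(1 + 6)*(-2)) = -14293/(-195 - 6*7*(-2)) = -14293/(-195 - 42*(-2)) = -14293/(-195 - 1*(-84)) = -14293/(-195 + 84) = -14293/(-111) = -14293*(-1/111) = 14293/111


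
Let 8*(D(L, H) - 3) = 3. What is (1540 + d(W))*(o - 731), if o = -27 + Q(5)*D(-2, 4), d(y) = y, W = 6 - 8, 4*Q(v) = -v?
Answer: -18756679/16 ≈ -1.1723e+6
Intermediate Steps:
Q(v) = -v/4 (Q(v) = (-v)/4 = -v/4)
W = -2
D(L, H) = 27/8 (D(L, H) = 3 + (⅛)*3 = 3 + 3/8 = 27/8)
o = -999/32 (o = -27 - ¼*5*(27/8) = -27 - 5/4*27/8 = -27 - 135/32 = -999/32 ≈ -31.219)
(1540 + d(W))*(o - 731) = (1540 - 2)*(-999/32 - 731) = 1538*(-24391/32) = -18756679/16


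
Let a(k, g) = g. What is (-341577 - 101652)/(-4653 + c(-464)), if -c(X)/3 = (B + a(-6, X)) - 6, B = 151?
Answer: 147743/1232 ≈ 119.92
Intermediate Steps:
c(X) = -435 - 3*X (c(X) = -3*((151 + X) - 6) = -3*(145 + X) = -435 - 3*X)
(-341577 - 101652)/(-4653 + c(-464)) = (-341577 - 101652)/(-4653 + (-435 - 3*(-464))) = -443229/(-4653 + (-435 + 1392)) = -443229/(-4653 + 957) = -443229/(-3696) = -443229*(-1/3696) = 147743/1232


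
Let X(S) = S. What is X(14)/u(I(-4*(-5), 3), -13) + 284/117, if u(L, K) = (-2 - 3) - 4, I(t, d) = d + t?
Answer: 34/39 ≈ 0.87179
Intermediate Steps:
u(L, K) = -9 (u(L, K) = -5 - 4 = -9)
X(14)/u(I(-4*(-5), 3), -13) + 284/117 = 14/(-9) + 284/117 = 14*(-⅑) + 284*(1/117) = -14/9 + 284/117 = 34/39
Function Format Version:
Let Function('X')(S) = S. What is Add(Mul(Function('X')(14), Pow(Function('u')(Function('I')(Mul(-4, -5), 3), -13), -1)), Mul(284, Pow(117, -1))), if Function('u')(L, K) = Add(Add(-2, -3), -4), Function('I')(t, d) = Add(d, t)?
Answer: Rational(34, 39) ≈ 0.87179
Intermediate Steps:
Function('u')(L, K) = -9 (Function('u')(L, K) = Add(-5, -4) = -9)
Add(Mul(Function('X')(14), Pow(Function('u')(Function('I')(Mul(-4, -5), 3), -13), -1)), Mul(284, Pow(117, -1))) = Add(Mul(14, Pow(-9, -1)), Mul(284, Pow(117, -1))) = Add(Mul(14, Rational(-1, 9)), Mul(284, Rational(1, 117))) = Add(Rational(-14, 9), Rational(284, 117)) = Rational(34, 39)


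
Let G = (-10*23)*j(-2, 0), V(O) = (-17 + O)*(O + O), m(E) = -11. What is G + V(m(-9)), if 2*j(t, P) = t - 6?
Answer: 1536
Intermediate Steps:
j(t, P) = -3 + t/2 (j(t, P) = (t - 6)/2 = (-6 + t)/2 = -3 + t/2)
V(O) = 2*O*(-17 + O) (V(O) = (-17 + O)*(2*O) = 2*O*(-17 + O))
G = 920 (G = (-10*23)*(-3 + (1/2)*(-2)) = -230*(-3 - 1) = -230*(-4) = 920)
G + V(m(-9)) = 920 + 2*(-11)*(-17 - 11) = 920 + 2*(-11)*(-28) = 920 + 616 = 1536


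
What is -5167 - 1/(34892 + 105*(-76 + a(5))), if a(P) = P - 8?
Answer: -137426700/26597 ≈ -5167.0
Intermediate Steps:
a(P) = -8 + P
-5167 - 1/(34892 + 105*(-76 + a(5))) = -5167 - 1/(34892 + 105*(-76 + (-8 + 5))) = -5167 - 1/(34892 + 105*(-76 - 3)) = -5167 - 1/(34892 + 105*(-79)) = -5167 - 1/(34892 - 8295) = -5167 - 1/26597 = -137426700/26597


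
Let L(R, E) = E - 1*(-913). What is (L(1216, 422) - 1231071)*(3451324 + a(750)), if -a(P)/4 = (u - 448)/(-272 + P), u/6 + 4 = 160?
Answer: -1014366751318560/239 ≈ -4.2442e+12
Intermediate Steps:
u = 936 (u = -24 + 6*160 = -24 + 960 = 936)
L(R, E) = 913 + E (L(R, E) = E + 913 = 913 + E)
a(P) = -1952/(-272 + P) (a(P) = -4*(936 - 448)/(-272 + P) = -1952/(-272 + P))
(L(1216, 422) - 1231071)*(3451324 + a(750)) = ((913 + 422) - 1231071)*(3451324 - 1952/(-272 + 750)) = (1335 - 1231071)*(3451324 - 1952/478) = -1229736*(3451324 - 1952*1/478) = -1229736*(3451324 - 976/239) = -1229736*824865460/239 = -1014366751318560/239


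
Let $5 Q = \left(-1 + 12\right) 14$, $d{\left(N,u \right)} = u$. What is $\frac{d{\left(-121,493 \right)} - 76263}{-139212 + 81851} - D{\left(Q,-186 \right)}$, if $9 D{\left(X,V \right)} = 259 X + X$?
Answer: $- \frac{458664958}{516249} \approx -888.46$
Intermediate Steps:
$Q = \frac{154}{5}$ ($Q = \frac{\left(-1 + 12\right) 14}{5} = \frac{11 \cdot 14}{5} = \frac{1}{5} \cdot 154 = \frac{154}{5} \approx 30.8$)
$D{\left(X,V \right)} = \frac{260 X}{9}$ ($D{\left(X,V \right)} = \frac{259 X + X}{9} = \frac{260 X}{9}$)
$\frac{d{\left(-121,493 \right)} - 76263}{-139212 + 81851} - D{\left(Q,-186 \right)} = \frac{493 - 76263}{-139212 + 81851} - \frac{260}{9} \cdot \frac{154}{5} = - \frac{75770}{-57361} - \frac{8008}{9} = \left(-75770\right) \left(- \frac{1}{57361}\right) - \frac{8008}{9} = \frac{75770}{57361} - \frac{8008}{9} = - \frac{458664958}{516249}$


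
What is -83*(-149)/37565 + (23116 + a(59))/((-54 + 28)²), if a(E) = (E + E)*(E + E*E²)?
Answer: 227878893023/6348485 ≈ 35895.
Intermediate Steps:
a(E) = 2*E*(E + E³) (a(E) = (2*E)*(E + E³) = 2*E*(E + E³))
-83*(-149)/37565 + (23116 + a(59))/((-54 + 28)²) = -83*(-149)/37565 + (23116 + 2*59²*(1 + 59²))/((-54 + 28)²) = 12367*(1/37565) + (23116 + 2*3481*(1 + 3481))/((-26)²) = 12367/37565 + (23116 + 2*3481*3482)/676 = 12367/37565 + (23116 + 24241684)*(1/676) = 12367/37565 + 24264800*(1/676) = 12367/37565 + 6066200/169 = 227878893023/6348485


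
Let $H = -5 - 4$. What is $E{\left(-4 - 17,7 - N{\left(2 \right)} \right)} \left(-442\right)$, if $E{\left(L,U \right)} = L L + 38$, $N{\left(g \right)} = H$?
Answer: $-211718$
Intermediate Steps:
$H = -9$
$N{\left(g \right)} = -9$
$E{\left(L,U \right)} = 38 + L^{2}$ ($E{\left(L,U \right)} = L^{2} + 38 = 38 + L^{2}$)
$E{\left(-4 - 17,7 - N{\left(2 \right)} \right)} \left(-442\right) = \left(38 + \left(-4 - 17\right)^{2}\right) \left(-442\right) = \left(38 + \left(-21\right)^{2}\right) \left(-442\right) = \left(38 + 441\right) \left(-442\right) = 479 \left(-442\right) = -211718$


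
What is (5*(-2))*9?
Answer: -90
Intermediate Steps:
(5*(-2))*9 = -10*9 = -90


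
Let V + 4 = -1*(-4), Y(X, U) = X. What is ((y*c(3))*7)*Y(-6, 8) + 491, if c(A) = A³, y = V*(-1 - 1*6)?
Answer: 491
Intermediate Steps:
V = 0 (V = -4 - 1*(-4) = -4 + 4 = 0)
y = 0 (y = 0*(-1 - 1*6) = 0*(-1 - 6) = 0*(-7) = 0)
((y*c(3))*7)*Y(-6, 8) + 491 = ((0*3³)*7)*(-6) + 491 = ((0*27)*7)*(-6) + 491 = (0*7)*(-6) + 491 = 0*(-6) + 491 = 0 + 491 = 491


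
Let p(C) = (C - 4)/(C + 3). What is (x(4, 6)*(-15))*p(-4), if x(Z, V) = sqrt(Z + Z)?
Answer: -240*sqrt(2) ≈ -339.41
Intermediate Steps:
p(C) = (-4 + C)/(3 + C)
x(Z, V) = sqrt(2)*sqrt(Z) (x(Z, V) = sqrt(2*Z) = sqrt(2)*sqrt(Z))
(x(4, 6)*(-15))*p(-4) = ((sqrt(2)*sqrt(4))*(-15))*((-4 - 4)/(3 - 4)) = ((sqrt(2)*2)*(-15))*(-8/(-1)) = ((2*sqrt(2))*(-15))*(-1*(-8)) = -30*sqrt(2)*8 = -240*sqrt(2)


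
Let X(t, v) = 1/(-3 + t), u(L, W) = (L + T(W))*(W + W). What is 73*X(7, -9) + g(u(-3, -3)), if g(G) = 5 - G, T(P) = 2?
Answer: 69/4 ≈ 17.250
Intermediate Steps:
u(L, W) = 2*W*(2 + L) (u(L, W) = (L + 2)*(W + W) = (2 + L)*(2*W) = 2*W*(2 + L))
73*X(7, -9) + g(u(-3, -3)) = 73/(-3 + 7) + (5 - 2*(-3)*(2 - 3)) = 73/4 + (5 - 2*(-3)*(-1)) = 73*(¼) + (5 - 1*6) = 73/4 + (5 - 6) = 73/4 - 1 = 69/4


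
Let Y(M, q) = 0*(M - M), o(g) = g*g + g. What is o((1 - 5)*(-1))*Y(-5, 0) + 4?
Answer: 4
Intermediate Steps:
o(g) = g + g**2 (o(g) = g**2 + g = g + g**2)
Y(M, q) = 0 (Y(M, q) = 0*0 = 0)
o((1 - 5)*(-1))*Y(-5, 0) + 4 = (((1 - 5)*(-1))*(1 + (1 - 5)*(-1)))*0 + 4 = ((-4*(-1))*(1 - 4*(-1)))*0 + 4 = (4*(1 + 4))*0 + 4 = (4*5)*0 + 4 = 20*0 + 4 = 0 + 4 = 4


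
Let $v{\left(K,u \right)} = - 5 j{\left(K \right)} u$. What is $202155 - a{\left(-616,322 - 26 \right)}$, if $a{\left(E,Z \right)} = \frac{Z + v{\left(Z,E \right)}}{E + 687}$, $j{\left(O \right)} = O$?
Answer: $\frac{13441029}{71} \approx 1.8931 \cdot 10^{5}$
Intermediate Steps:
$v{\left(K,u \right)} = - 5 K u$
$a{\left(E,Z \right)} = \frac{Z - 5 E Z}{687 + E}$ ($a{\left(E,Z \right)} = \frac{Z - 5 Z E}{E + 687} = \frac{Z - 5 E Z}{687 + E}$)
$202155 - a{\left(-616,322 - 26 \right)} = 202155 - \frac{\left(322 - 26\right) \left(1 - -3080\right)}{687 - 616} = 202155 - \frac{296 \left(1 + 3080\right)}{71} = 202155 - 296 \cdot \frac{1}{71} \cdot 3081 = 202155 - \frac{911976}{71} = \frac{13441029}{71}$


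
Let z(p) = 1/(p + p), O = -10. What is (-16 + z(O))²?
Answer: 103041/400 ≈ 257.60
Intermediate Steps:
z(p) = 1/(2*p)
(-16 + z(O))² = (-16 + (½)/(-10))² = (-16 + (½)*(-⅒))² = (-16 - 1/20)² = (-321/20)² = 103041/400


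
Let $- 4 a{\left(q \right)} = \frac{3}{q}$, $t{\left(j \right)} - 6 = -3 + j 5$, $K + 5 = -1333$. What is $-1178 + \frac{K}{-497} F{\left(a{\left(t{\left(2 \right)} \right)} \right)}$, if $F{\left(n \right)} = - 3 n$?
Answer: $- \frac{15216095}{12922} \approx -1177.5$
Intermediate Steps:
$K = -1338$ ($K = -5 - 1333 = -1338$)
$t{\left(j \right)} = 3 + 5 j$ ($t{\left(j \right)} = 6 + \left(-3 + j 5\right) = 6 + \left(-3 + 5 j\right) = 3 + 5 j$)
$a{\left(q \right)} = - \frac{3}{4 q}$ ($a{\left(q \right)} = - \frac{3 \frac{1}{q}}{4} = - \frac{3}{4 q}$)
$-1178 + \frac{K}{-497} F{\left(a{\left(t{\left(2 \right)} \right)} \right)} = -1178 + - \frac{1338}{-497} \left(- 3 \left(- \frac{3}{4 \left(3 + 5 \cdot 2\right)}\right)\right) = -1178 + \left(-1338\right) \left(- \frac{1}{497}\right) \left(- 3 \left(- \frac{3}{4 \left(3 + 10\right)}\right)\right) = -1178 + \frac{1338 \left(- 3 \left(- \frac{3}{4 \cdot 13}\right)\right)}{497} = -1178 + \frac{1338 \left(- 3 \left(\left(- \frac{3}{4}\right) \frac{1}{13}\right)\right)}{497} = -1178 + \frac{1338 \left(\left(-3\right) \left(- \frac{3}{52}\right)\right)}{497} = -1178 + \frac{1338}{497} \cdot \frac{9}{52} = -1178 + \frac{6021}{12922} = - \frac{15216095}{12922}$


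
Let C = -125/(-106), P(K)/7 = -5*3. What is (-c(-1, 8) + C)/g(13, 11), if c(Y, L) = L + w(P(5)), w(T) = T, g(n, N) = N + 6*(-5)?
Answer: -10407/2014 ≈ -5.1673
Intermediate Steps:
P(K) = -105 (P(K) = 7*(-5*3) = 7*(-15) = -105)
g(n, N) = -30 + N (g(n, N) = N - 30 = -30 + N)
c(Y, L) = -105 + L (c(Y, L) = L - 105 = -105 + L)
C = 125/106 (C = -125*(-1/106) = 125/106 ≈ 1.1792)
(-c(-1, 8) + C)/g(13, 11) = (-(-105 + 8) + 125/106)/(-30 + 11) = (-1*(-97) + 125/106)/(-19) = -(97 + 125/106)/19 = -1/19*10407/106 = -10407/2014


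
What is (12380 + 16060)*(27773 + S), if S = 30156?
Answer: 1647500760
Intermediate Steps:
(12380 + 16060)*(27773 + S) = (12380 + 16060)*(27773 + 30156) = 28440*57929 = 1647500760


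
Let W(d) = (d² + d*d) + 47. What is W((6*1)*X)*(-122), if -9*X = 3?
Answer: -6710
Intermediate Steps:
X = -⅓ (X = -⅑*3 = -⅓ ≈ -0.33333)
W(d) = 47 + 2*d² (W(d) = (d² + d²) + 47 = 2*d² + 47 = 47 + 2*d²)
W((6*1)*X)*(-122) = (47 + 2*((6*1)*(-⅓))²)*(-122) = (47 + 2*(6*(-⅓))²)*(-122) = (47 + 2*(-2)²)*(-122) = (47 + 2*4)*(-122) = (47 + 8)*(-122) = 55*(-122) = -6710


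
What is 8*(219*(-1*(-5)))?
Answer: 8760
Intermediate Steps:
8*(219*(-1*(-5))) = 8*(219*5) = 8*1095 = 8760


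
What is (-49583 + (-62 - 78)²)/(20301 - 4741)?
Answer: -29983/15560 ≈ -1.9269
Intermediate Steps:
(-49583 + (-62 - 78)²)/(20301 - 4741) = (-49583 + (-140)²)/15560 = (-49583 + 19600)*(1/15560) = -29983*1/15560 = -29983/15560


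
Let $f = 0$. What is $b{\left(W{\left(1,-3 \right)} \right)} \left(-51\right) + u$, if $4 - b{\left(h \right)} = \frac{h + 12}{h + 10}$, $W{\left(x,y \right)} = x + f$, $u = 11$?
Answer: $- \frac{1460}{11} \approx -132.73$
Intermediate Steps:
$W{\left(x,y \right)} = x$ ($W{\left(x,y \right)} = x + 0 = x$)
$b{\left(h \right)} = 4 - \frac{12 + h}{10 + h}$ ($b{\left(h \right)} = 4 - \frac{h + 12}{h + 10} = 4 - \frac{12 + h}{10 + h}$)
$b{\left(W{\left(1,-3 \right)} \right)} \left(-51\right) + u = \frac{28 + 3 \cdot 1}{10 + 1} \left(-51\right) + 11 = \frac{28 + 3}{11} \left(-51\right) + 11 = \frac{1}{11} \cdot 31 \left(-51\right) + 11 = \frac{31}{11} \left(-51\right) + 11 = - \frac{1581}{11} + 11 = - \frac{1460}{11}$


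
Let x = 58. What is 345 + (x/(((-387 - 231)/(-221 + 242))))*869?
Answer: -140872/103 ≈ -1367.7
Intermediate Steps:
345 + (x/(((-387 - 231)/(-221 + 242))))*869 = 345 + (58/(((-387 - 231)/(-221 + 242))))*869 = 345 + (58/((-618/21)))*869 = 345 + (58/((-618*1/21)))*869 = 345 + (58/(-206/7))*869 = 345 + (58*(-7/206))*869 = 345 - 203/103*869 = 345 - 176407/103 = -140872/103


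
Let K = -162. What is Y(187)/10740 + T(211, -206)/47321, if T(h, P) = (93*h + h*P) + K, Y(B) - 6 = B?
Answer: -248680747/508227540 ≈ -0.48931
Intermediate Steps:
Y(B) = 6 + B
T(h, P) = -162 + 93*h + P*h (T(h, P) = (93*h + h*P) - 162 = (93*h + P*h) - 162 = -162 + 93*h + P*h)
Y(187)/10740 + T(211, -206)/47321 = (6 + 187)/10740 + (-162 + 93*211 - 206*211)/47321 = 193*(1/10740) + (-162 + 19623 - 43466)*(1/47321) = 193/10740 - 24005*1/47321 = 193/10740 - 24005/47321 = -248680747/508227540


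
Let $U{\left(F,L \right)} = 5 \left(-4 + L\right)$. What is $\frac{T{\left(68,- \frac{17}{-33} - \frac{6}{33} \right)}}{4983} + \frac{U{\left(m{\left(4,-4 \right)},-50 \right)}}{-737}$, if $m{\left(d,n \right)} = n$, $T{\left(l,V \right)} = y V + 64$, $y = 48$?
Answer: $\frac{127670}{333861} \approx 0.3824$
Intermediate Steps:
$T{\left(l,V \right)} = 64 + 48 V$ ($T{\left(l,V \right)} = 48 V + 64 = 64 + 48 V$)
$U{\left(F,L \right)} = -20 + 5 L$
$\frac{T{\left(68,- \frac{17}{-33} - \frac{6}{33} \right)}}{4983} + \frac{U{\left(m{\left(4,-4 \right)},-50 \right)}}{-737} = \frac{64 + 48 \left(- \frac{17}{-33} - \frac{6}{33}\right)}{4983} + \frac{-20 + 5 \left(-50\right)}{-737} = \left(64 + 48 \left(\left(-17\right) \left(- \frac{1}{33}\right) - \frac{2}{11}\right)\right) \frac{1}{4983} + \left(-20 - 250\right) \left(- \frac{1}{737}\right) = \left(64 + 48 \left(\frac{17}{33} - \frac{2}{11}\right)\right) \frac{1}{4983} - - \frac{270}{737} = \left(64 + 48 \cdot \frac{1}{3}\right) \frac{1}{4983} + \frac{270}{737} = \left(64 + 16\right) \frac{1}{4983} + \frac{270}{737} = 80 \cdot \frac{1}{4983} + \frac{270}{737} = \frac{80}{4983} + \frac{270}{737} = \frac{127670}{333861}$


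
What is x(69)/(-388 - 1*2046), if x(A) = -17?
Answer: 17/2434 ≈ 0.0069844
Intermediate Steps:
x(69)/(-388 - 1*2046) = -17/(-388 - 1*2046) = -17/(-388 - 2046) = -17/(-2434) = -17*(-1/2434) = 17/2434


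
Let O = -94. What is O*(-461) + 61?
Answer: 43395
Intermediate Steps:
O*(-461) + 61 = -94*(-461) + 61 = 43334 + 61 = 43395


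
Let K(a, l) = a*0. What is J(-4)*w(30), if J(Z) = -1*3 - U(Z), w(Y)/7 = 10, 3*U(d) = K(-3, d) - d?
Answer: -910/3 ≈ -303.33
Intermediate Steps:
K(a, l) = 0
U(d) = -d/3 (U(d) = (0 - d)/3 = (-d)/3 = -d/3)
w(Y) = 70 (w(Y) = 7*10 = 70)
J(Z) = -3 + Z/3 (J(Z) = -1*3 - (-1)*Z/3 = -3 + Z/3)
J(-4)*w(30) = (-3 + (1/3)*(-4))*70 = (-3 - 4/3)*70 = -13/3*70 = -910/3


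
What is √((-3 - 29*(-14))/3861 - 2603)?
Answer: 2*I*√6377745/99 ≈ 51.019*I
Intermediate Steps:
√((-3 - 29*(-14))/3861 - 2603) = √((-3 + 406)*(1/3861) - 2603) = √(403*(1/3861) - 2603) = √(31/297 - 2603) = √(-773060/297) = 2*I*√6377745/99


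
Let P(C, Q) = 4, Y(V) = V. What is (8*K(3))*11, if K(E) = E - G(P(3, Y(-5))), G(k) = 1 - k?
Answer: 528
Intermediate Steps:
K(E) = 3 + E (K(E) = E - (1 - 1*4) = E - (1 - 4) = E - 1*(-3) = E + 3 = 3 + E)
(8*K(3))*11 = (8*(3 + 3))*11 = (8*6)*11 = 48*11 = 528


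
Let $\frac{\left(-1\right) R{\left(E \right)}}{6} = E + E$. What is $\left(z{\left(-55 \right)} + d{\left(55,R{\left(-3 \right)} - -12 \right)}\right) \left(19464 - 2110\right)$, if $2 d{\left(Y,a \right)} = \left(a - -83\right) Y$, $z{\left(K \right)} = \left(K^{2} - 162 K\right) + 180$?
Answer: $272761495$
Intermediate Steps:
$R{\left(E \right)} = - 12 E$ ($R{\left(E \right)} = - 6 \left(E + E\right) = - 6 \cdot 2 E = - 12 E$)
$z{\left(K \right)} = 180 + K^{2} - 162 K$
$d{\left(Y,a \right)} = \frac{Y \left(83 + a\right)}{2}$ ($d{\left(Y,a \right)} = \frac{\left(a - -83\right) Y}{2} = \frac{\left(a + 83\right) Y}{2} = \frac{\left(83 + a\right) Y}{2} = \frac{Y \left(83 + a\right)}{2}$)
$\left(z{\left(-55 \right)} + d{\left(55,R{\left(-3 \right)} - -12 \right)}\right) \left(19464 - 2110\right) = \left(\left(180 + \left(-55\right)^{2} - -8910\right) + \frac{1}{2} \cdot 55 \left(83 - -48\right)\right) \left(19464 - 2110\right) = \left(\left(180 + 3025 + 8910\right) + \frac{1}{2} \cdot 55 \left(83 + \left(36 + 12\right)\right)\right) 17354 = \left(12115 + \frac{1}{2} \cdot 55 \left(83 + 48\right)\right) 17354 = \left(12115 + \frac{1}{2} \cdot 55 \cdot 131\right) 17354 = \left(12115 + \frac{7205}{2}\right) 17354 = \frac{31435}{2} \cdot 17354 = 272761495$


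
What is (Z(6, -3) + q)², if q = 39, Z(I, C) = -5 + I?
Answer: 1600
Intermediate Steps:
(Z(6, -3) + q)² = ((-5 + 6) + 39)² = (1 + 39)² = 40² = 1600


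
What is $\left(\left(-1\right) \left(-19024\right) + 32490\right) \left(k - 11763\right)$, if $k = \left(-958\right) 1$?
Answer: $-655309594$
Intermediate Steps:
$k = -958$
$\left(\left(-1\right) \left(-19024\right) + 32490\right) \left(k - 11763\right) = \left(\left(-1\right) \left(-19024\right) + 32490\right) \left(-958 - 11763\right) = \left(19024 + 32490\right) \left(-12721\right) = 51514 \left(-12721\right) = -655309594$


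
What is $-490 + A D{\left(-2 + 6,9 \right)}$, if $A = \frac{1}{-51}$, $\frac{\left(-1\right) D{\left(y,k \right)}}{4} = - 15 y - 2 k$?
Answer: $- \frac{8434}{17} \approx -496.12$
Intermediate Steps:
$D{\left(y,k \right)} = 8 k + 60 y$ ($D{\left(y,k \right)} = - 4 \left(- 15 y - 2 k\right) = 8 k + 60 y$)
$A = - \frac{1}{51} \approx -0.019608$
$-490 + A D{\left(-2 + 6,9 \right)} = -490 - \frac{8 \cdot 9 + 60 \left(-2 + 6\right)}{51} = -490 - \frac{72 + 60 \cdot 4}{51} = -490 - \frac{72 + 240}{51} = -490 - \frac{104}{17} = - \frac{8434}{17}$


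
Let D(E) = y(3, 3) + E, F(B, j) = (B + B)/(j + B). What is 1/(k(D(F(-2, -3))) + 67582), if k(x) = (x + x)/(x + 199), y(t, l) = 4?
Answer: 1019/68866106 ≈ 1.4797e-5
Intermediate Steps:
F(B, j) = 2*B/(B + j) (F(B, j) = (2*B)/(B + j) = 2*B/(B + j))
D(E) = 4 + E
k(x) = 2*x/(199 + x) (k(x) = (2*x)/(199 + x) = 2*x/(199 + x))
1/(k(D(F(-2, -3))) + 67582) = 1/(2*(4 + 2*(-2)/(-2 - 3))/(199 + (4 + 2*(-2)/(-2 - 3))) + 67582) = 1/(2*(4 + 2*(-2)/(-5))/(199 + (4 + 2*(-2)/(-5))) + 67582) = 1/(2*(4 + 2*(-2)*(-1/5))/(199 + (4 + 2*(-2)*(-1/5))) + 67582) = 1/(2*(4 + 4/5)/(199 + (4 + 4/5)) + 67582) = 1/(2*(24/5)/(199 + 24/5) + 67582) = 1/(2*(24/5)/(1019/5) + 67582) = 1/(2*(24/5)*(5/1019) + 67582) = 1/(48/1019 + 67582) = 1/(68866106/1019) = 1019/68866106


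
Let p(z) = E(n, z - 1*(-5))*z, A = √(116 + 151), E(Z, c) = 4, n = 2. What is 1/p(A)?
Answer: √267/1068 ≈ 0.015300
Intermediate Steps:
A = √267 ≈ 16.340
p(z) = 4*z
1/p(A) = 1/(4*√267) = √267/1068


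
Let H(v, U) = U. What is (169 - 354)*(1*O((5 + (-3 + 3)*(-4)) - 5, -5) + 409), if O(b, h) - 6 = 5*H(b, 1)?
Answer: -77700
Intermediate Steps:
O(b, h) = 11 (O(b, h) = 6 + 5*1 = 6 + 5 = 11)
(169 - 354)*(1*O((5 + (-3 + 3)*(-4)) - 5, -5) + 409) = (169 - 354)*(1*11 + 409) = -185*(11 + 409) = -185*420 = -77700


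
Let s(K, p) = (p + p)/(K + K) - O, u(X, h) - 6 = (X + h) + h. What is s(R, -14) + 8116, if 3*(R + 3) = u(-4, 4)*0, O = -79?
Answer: 24599/3 ≈ 8199.7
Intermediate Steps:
u(X, h) = 6 + X + 2*h (u(X, h) = 6 + ((X + h) + h) = 6 + (X + 2*h) = 6 + X + 2*h)
R = -3 (R = -3 + ((6 - 4 + 2*4)*0)/3 = -3 + ((6 - 4 + 8)*0)/3 = -3 + (10*0)/3 = -3 + (⅓)*0 = -3 + 0 = -3)
s(K, p) = 79 + p/K (s(K, p) = (p + p)/(K + K) - 1*(-79) = (2*p)/((2*K)) + 79 = (2*p)*(1/(2*K)) + 79 = p/K + 79 = 79 + p/K)
s(R, -14) + 8116 = (79 - 14/(-3)) + 8116 = (79 - 14*(-⅓)) + 8116 = (79 + 14/3) + 8116 = 251/3 + 8116 = 24599/3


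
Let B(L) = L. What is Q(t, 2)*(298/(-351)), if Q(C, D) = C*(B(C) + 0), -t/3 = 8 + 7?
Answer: -22350/13 ≈ -1719.2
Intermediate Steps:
t = -45 (t = -3*(8 + 7) = -3*15 = -45)
Q(C, D) = C**2 (Q(C, D) = C*(C + 0) = C*C = C**2)
Q(t, 2)*(298/(-351)) = (-45)**2*(298/(-351)) = 2025*(298*(-1/351)) = 2025*(-298/351) = -22350/13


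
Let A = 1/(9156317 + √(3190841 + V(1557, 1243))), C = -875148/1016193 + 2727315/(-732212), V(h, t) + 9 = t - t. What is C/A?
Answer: -10414615559467391069/248022902972 - 1137424093057*√199427/62005725743 ≈ -4.1999e+7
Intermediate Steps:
V(h, t) = -9 (V(h, t) = -9 + (t - t) = -9 + 0 = -9)
C = -1137424093057/248022902972 (C = -875148*1/1016193 + 2727315*(-1/732212) = -291716/338731 - 2727315/732212 = -1137424093057/248022902972 ≈ -4.5860)
A = 1/(9156317 + 4*√199427) (A = 1/(9156317 + √(3190841 - 9)) = 1/(9156317 + √3190832) = 1/(9156317 + 4*√199427) ≈ 1.0919e-7)
C/A = -1137424093057/(248022902972*(9156317/83838137813657 - 4*√199427/83838137813657))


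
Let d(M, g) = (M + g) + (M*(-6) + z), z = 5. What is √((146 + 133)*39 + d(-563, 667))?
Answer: 4*√898 ≈ 119.87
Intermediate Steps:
d(M, g) = 5 + g - 5*M (d(M, g) = (M + g) + (M*(-6) + 5) = (M + g) + (-6*M + 5) = (M + g) + (5 - 6*M) = 5 + g - 5*M)
√((146 + 133)*39 + d(-563, 667)) = √((146 + 133)*39 + (5 + 667 - 5*(-563))) = √(279*39 + (5 + 667 + 2815)) = √(10881 + 3487) = √14368 = 4*√898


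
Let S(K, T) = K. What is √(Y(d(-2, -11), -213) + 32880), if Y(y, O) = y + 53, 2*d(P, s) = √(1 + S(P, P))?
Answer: √(131732 + 2*I)/2 ≈ 181.47 + 0.0013776*I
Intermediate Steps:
d(P, s) = √(1 + P)/2
Y(y, O) = 53 + y
√(Y(d(-2, -11), -213) + 32880) = √((53 + √(1 - 2)/2) + 32880) = √((53 + √(-1)/2) + 32880) = √((53 + I/2) + 32880) = √(32933 + I/2)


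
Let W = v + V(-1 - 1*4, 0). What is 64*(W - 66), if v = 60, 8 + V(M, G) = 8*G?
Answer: -896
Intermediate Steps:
V(M, G) = -8 + 8*G
W = 52 (W = 60 + (-8 + 8*0) = 60 + (-8 + 0) = 60 - 8 = 52)
64*(W - 66) = 64*(52 - 66) = 64*(-14) = -896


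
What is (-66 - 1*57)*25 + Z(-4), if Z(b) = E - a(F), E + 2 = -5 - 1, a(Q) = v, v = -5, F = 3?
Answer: -3078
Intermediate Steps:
a(Q) = -5
E = -8 (E = -2 + (-5 - 1) = -2 - 6 = -8)
Z(b) = -3 (Z(b) = -8 - 1*(-5) = -8 + 5 = -3)
(-66 - 1*57)*25 + Z(-4) = (-66 - 1*57)*25 - 3 = (-66 - 57)*25 - 3 = -123*25 - 3 = -3075 - 3 = -3078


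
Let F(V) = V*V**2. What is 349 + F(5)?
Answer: 474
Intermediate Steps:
F(V) = V**3
349 + F(5) = 349 + 5**3 = 349 + 125 = 474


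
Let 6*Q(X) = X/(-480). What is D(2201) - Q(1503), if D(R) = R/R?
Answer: 487/320 ≈ 1.5219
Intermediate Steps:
Q(X) = -X/2880 (Q(X) = (X/(-480))/6 = (X*(-1/480))/6 = (-X/480)/6 = -X/2880)
D(R) = 1
D(2201) - Q(1503) = 1 - (-1)*1503/2880 = 1 - 1*(-167/320) = 1 + 167/320 = 487/320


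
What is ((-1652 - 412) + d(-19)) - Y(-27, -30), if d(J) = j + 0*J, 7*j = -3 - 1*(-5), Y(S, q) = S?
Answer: -14257/7 ≈ -2036.7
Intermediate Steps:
j = 2/7 (j = (-3 - 1*(-5))/7 = (-3 + 5)/7 = (1/7)*2 = 2/7 ≈ 0.28571)
d(J) = 2/7 (d(J) = 2/7 + 0*J = 2/7 + 0 = 2/7)
((-1652 - 412) + d(-19)) - Y(-27, -30) = ((-1652 - 412) + 2/7) - 1*(-27) = (-2064 + 2/7) + 27 = -14446/7 + 27 = -14257/7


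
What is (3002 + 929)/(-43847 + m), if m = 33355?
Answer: -3931/10492 ≈ -0.37467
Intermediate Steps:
(3002 + 929)/(-43847 + m) = (3002 + 929)/(-43847 + 33355) = 3931/(-10492) = 3931*(-1/10492) = -3931/10492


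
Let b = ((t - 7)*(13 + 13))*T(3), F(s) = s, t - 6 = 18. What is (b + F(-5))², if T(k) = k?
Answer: 1745041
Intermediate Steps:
t = 24 (t = 6 + 18 = 24)
b = 1326 (b = ((24 - 7)*(13 + 13))*3 = (17*26)*3 = 442*3 = 1326)
(b + F(-5))² = (1326 - 5)² = 1321² = 1745041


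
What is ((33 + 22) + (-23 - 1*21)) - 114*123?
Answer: -14011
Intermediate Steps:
((33 + 22) + (-23 - 1*21)) - 114*123 = (55 + (-23 - 21)) - 14022 = (55 - 44) - 14022 = 11 - 14022 = -14011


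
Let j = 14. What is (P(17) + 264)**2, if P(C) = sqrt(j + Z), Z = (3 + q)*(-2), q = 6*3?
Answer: 69668 + 1056*I*sqrt(7) ≈ 69668.0 + 2793.9*I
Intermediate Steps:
q = 18
Z = -42 (Z = (3 + 18)*(-2) = 21*(-2) = -42)
P(C) = 2*I*sqrt(7) (P(C) = sqrt(14 - 42) = sqrt(-28) = 2*I*sqrt(7))
(P(17) + 264)**2 = (2*I*sqrt(7) + 264)**2 = (264 + 2*I*sqrt(7))**2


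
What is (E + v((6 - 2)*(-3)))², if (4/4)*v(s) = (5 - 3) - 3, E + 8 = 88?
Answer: 6241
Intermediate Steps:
E = 80 (E = -8 + 88 = 80)
v(s) = -1 (v(s) = (5 - 3) - 3 = 2 - 3 = -1)
(E + v((6 - 2)*(-3)))² = (80 - 1)² = 79² = 6241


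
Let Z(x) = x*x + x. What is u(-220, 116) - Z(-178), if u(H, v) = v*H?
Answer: -57026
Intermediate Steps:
u(H, v) = H*v
Z(x) = x + x² (Z(x) = x² + x = x + x²)
u(-220, 116) - Z(-178) = -220*116 - (-178)*(1 - 178) = -25520 - (-178)*(-177) = -25520 - 1*31506 = -25520 - 31506 = -57026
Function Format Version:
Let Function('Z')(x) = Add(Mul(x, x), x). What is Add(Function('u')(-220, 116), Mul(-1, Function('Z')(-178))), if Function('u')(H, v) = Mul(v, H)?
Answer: -57026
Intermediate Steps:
Function('u')(H, v) = Mul(H, v)
Function('Z')(x) = Add(x, Pow(x, 2)) (Function('Z')(x) = Add(Pow(x, 2), x) = Add(x, Pow(x, 2)))
Add(Function('u')(-220, 116), Mul(-1, Function('Z')(-178))) = Add(Mul(-220, 116), Mul(-1, Mul(-178, Add(1, -178)))) = Add(-25520, Mul(-1, Mul(-178, -177))) = Add(-25520, Mul(-1, 31506)) = Add(-25520, -31506) = -57026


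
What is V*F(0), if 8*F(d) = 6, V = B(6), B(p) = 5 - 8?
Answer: -9/4 ≈ -2.2500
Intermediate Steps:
B(p) = -3
V = -3
F(d) = ¾ (F(d) = (⅛)*6 = ¾)
V*F(0) = -3*¾ = -9/4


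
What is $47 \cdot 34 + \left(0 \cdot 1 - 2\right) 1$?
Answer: $1596$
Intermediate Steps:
$47 \cdot 34 + \left(0 \cdot 1 - 2\right) 1 = 1598 + \left(0 - 2\right) 1 = 1598 - 2 = 1596$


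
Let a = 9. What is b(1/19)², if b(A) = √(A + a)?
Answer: 172/19 ≈ 9.0526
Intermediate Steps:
b(A) = √(9 + A) (b(A) = √(A + 9) = √(9 + A))
b(1/19)² = (√(9 + 1/19))² = (√(172/19))² = (2*√817/19)² = 172/19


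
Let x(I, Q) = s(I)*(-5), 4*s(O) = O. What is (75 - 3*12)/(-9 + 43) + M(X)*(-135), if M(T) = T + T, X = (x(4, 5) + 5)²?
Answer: 39/34 ≈ 1.1471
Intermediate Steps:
s(O) = O/4
x(I, Q) = -5*I/4 (x(I, Q) = (I/4)*(-5) = -5*I/4)
X = 0 (X = (-5/4*4 + 5)² = (-5 + 5)² = 0² = 0)
M(T) = 2*T
(75 - 3*12)/(-9 + 43) + M(X)*(-135) = (75 - 3*12)/(-9 + 43) + (2*0)*(-135) = (75 - 36)/34 + 0*(-135) = 39*(1/34) + 0 = 39/34 + 0 = 39/34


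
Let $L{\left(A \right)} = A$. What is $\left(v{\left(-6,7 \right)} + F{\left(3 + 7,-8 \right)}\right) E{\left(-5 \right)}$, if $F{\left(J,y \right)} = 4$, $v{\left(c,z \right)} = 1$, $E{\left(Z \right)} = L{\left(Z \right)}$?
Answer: $-25$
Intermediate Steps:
$E{\left(Z \right)} = Z$
$\left(v{\left(-6,7 \right)} + F{\left(3 + 7,-8 \right)}\right) E{\left(-5 \right)} = \left(1 + 4\right) \left(-5\right) = 5 \left(-5\right) = -25$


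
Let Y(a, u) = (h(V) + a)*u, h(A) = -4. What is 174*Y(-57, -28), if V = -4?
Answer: 297192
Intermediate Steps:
Y(a, u) = u*(-4 + a) (Y(a, u) = (-4 + a)*u = u*(-4 + a))
174*Y(-57, -28) = 174*(-28*(-4 - 57)) = 174*(-28*(-61)) = 174*1708 = 297192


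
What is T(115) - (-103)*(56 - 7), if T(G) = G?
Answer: 5162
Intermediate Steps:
T(115) - (-103)*(56 - 7) = 115 - (-103)*(56 - 7) = 115 - (-103)*49 = 115 - 1*(-5047) = 115 + 5047 = 5162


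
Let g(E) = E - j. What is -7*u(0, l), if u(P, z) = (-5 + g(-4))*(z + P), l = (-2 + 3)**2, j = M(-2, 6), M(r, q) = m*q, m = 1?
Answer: 105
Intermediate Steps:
M(r, q) = q (M(r, q) = 1*q = q)
j = 6
g(E) = -6 + E (g(E) = E - 1*6 = E - 6 = -6 + E)
l = 1 (l = 1**2 = 1)
u(P, z) = -15*P - 15*z (u(P, z) = (-5 + (-6 - 4))*(z + P) = (-5 - 10)*(P + z) = -15*(P + z) = -15*P - 15*z)
-7*u(0, l) = -7*(-15*0 - 15*1) = -7*(0 - 15) = -7*(-15) = 105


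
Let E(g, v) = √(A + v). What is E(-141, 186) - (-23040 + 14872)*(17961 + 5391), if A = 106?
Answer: 190739136 + 2*√73 ≈ 1.9074e+8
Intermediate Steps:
E(g, v) = √(106 + v)
E(-141, 186) - (-23040 + 14872)*(17961 + 5391) = √(106 + 186) - (-23040 + 14872)*(17961 + 5391) = √292 - (-8168)*23352 = 2*√73 - 1*(-190739136) = 2*√73 + 190739136 = 190739136 + 2*√73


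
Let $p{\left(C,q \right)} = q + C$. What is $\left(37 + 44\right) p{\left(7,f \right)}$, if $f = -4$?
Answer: $243$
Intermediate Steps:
$p{\left(C,q \right)} = C + q$
$\left(37 + 44\right) p{\left(7,f \right)} = \left(37 + 44\right) \left(7 - 4\right) = 81 \cdot 3 = 243$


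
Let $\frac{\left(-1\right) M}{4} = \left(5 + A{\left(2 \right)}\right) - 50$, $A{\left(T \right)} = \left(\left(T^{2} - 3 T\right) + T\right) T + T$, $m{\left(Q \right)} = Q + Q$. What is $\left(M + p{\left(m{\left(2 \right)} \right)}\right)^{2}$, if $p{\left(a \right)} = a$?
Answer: $30976$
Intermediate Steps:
$m{\left(Q \right)} = 2 Q$
$A{\left(T \right)} = T + T \left(T^{2} - 2 T\right)$ ($A{\left(T \right)} = \left(T^{2} - 2 T\right) T + T = T \left(T^{2} - 2 T\right) + T = T + T \left(T^{2} - 2 T\right)$)
$M = 172$ ($M = - 4 \left(\left(5 + 2 \left(1 + 2^{2} - 4\right)\right) - 50\right) = - 4 \left(\left(5 + 2 \left(1 + 4 - 4\right)\right) - 50\right) = - 4 \left(\left(5 + 2 \cdot 1\right) - 50\right) = - 4 \left(\left(5 + 2\right) - 50\right) = - 4 \left(7 - 50\right) = \left(-4\right) \left(-43\right) = 172$)
$\left(M + p{\left(m{\left(2 \right)} \right)}\right)^{2} = \left(172 + 2 \cdot 2\right)^{2} = \left(172 + 4\right)^{2} = 176^{2} = 30976$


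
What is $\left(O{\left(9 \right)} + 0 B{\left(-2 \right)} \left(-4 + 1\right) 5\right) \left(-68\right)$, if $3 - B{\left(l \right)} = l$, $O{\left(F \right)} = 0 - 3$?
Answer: $204$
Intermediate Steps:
$O{\left(F \right)} = -3$ ($O{\left(F \right)} = 0 - 3 = -3$)
$B{\left(l \right)} = 3 - l$
$\left(O{\left(9 \right)} + 0 B{\left(-2 \right)} \left(-4 + 1\right) 5\right) \left(-68\right) = \left(-3 + 0 \left(3 - -2\right) \left(-4 + 1\right) 5\right) \left(-68\right) = \left(-3 + 0 \left(3 + 2\right) \left(\left(-3\right) 5\right)\right) \left(-68\right) = \left(-3 + 0 \cdot 5 \left(-15\right)\right) \left(-68\right) = \left(-3 + 0 \left(-15\right)\right) \left(-68\right) = \left(-3 + 0\right) \left(-68\right) = \left(-3\right) \left(-68\right) = 204$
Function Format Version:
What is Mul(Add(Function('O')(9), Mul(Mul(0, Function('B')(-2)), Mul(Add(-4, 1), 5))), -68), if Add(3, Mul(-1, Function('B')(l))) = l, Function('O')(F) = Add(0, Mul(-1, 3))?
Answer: 204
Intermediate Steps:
Function('O')(F) = -3 (Function('O')(F) = Add(0, -3) = -3)
Function('B')(l) = Add(3, Mul(-1, l))
Mul(Add(Function('O')(9), Mul(Mul(0, Function('B')(-2)), Mul(Add(-4, 1), 5))), -68) = Mul(Add(-3, Mul(Mul(0, Add(3, Mul(-1, -2))), Mul(Add(-4, 1), 5))), -68) = Mul(Add(-3, Mul(Mul(0, Add(3, 2)), Mul(-3, 5))), -68) = Mul(Add(-3, Mul(Mul(0, 5), -15)), -68) = Mul(Add(-3, Mul(0, -15)), -68) = Mul(Add(-3, 0), -68) = Mul(-3, -68) = 204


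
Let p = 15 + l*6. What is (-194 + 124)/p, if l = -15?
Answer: 14/15 ≈ 0.93333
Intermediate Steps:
p = -75 (p = 15 - 15*6 = 15 - 90 = -75)
(-194 + 124)/p = (-194 + 124)/(-75) = -70*(-1/75) = 14/15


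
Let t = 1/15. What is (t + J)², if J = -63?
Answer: 891136/225 ≈ 3960.6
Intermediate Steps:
t = 1/15 ≈ 0.066667
(t + J)² = (1/15 - 63)² = (-944/15)² = 891136/225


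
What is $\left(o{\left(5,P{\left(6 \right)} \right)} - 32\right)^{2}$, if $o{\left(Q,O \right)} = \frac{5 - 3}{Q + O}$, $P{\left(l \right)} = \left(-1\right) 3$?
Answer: $961$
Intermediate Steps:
$P{\left(l \right)} = -3$
$o{\left(Q,O \right)} = \frac{2}{O + Q}$
$\left(o{\left(5,P{\left(6 \right)} \right)} - 32\right)^{2} = \left(\frac{2}{-3 + 5} - 32\right)^{2} = \left(\frac{2}{2} - 32\right)^{2} = \left(2 \cdot \frac{1}{2} - 32\right)^{2} = \left(1 - 32\right)^{2} = \left(-31\right)^{2} = 961$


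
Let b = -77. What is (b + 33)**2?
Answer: 1936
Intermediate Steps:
(b + 33)**2 = (-77 + 33)**2 = (-44)**2 = 1936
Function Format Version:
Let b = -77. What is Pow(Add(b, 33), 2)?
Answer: 1936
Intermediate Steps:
Pow(Add(b, 33), 2) = Pow(Add(-77, 33), 2) = Pow(-44, 2) = 1936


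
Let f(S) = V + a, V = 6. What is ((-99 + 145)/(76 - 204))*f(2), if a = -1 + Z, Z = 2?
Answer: -161/64 ≈ -2.5156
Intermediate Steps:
a = 1 (a = -1 + 2 = 1)
f(S) = 7 (f(S) = 6 + 1 = 7)
((-99 + 145)/(76 - 204))*f(2) = ((-99 + 145)/(76 - 204))*7 = (46/(-128))*7 = (46*(-1/128))*7 = -23/64*7 = -161/64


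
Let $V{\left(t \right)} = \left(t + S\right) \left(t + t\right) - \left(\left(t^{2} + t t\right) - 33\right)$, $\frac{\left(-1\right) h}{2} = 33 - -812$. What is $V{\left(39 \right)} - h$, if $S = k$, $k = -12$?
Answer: $787$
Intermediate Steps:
$S = -12$
$h = -1690$ ($h = - 2 \left(33 - -812\right) = - 2 \left(33 + 812\right) = \left(-2\right) 845 = -1690$)
$V{\left(t \right)} = 33 - 2 t^{2} + 2 t \left(-12 + t\right)$ ($V{\left(t \right)} = \left(t - 12\right) \left(t + t\right) - \left(\left(t^{2} + t t\right) - 33\right) = \left(-12 + t\right) 2 t - \left(\left(t^{2} + t^{2}\right) - 33\right) = 2 t \left(-12 + t\right) - \left(2 t^{2} - 33\right) = 2 t \left(-12 + t\right) - \left(-33 + 2 t^{2}\right) = 33 - 2 t^{2} + 2 t \left(-12 + t\right)$)
$V{\left(39 \right)} - h = \left(33 - 936\right) - -1690 = \left(33 - 936\right) + 1690 = -903 + 1690 = 787$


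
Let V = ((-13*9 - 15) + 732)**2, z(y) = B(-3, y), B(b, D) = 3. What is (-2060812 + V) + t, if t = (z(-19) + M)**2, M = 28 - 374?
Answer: -1583163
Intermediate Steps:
z(y) = 3
M = -346
t = 117649 (t = (3 - 346)**2 = (-343)**2 = 117649)
V = 360000 (V = ((-117 - 15) + 732)**2 = (-132 + 732)**2 = 600**2 = 360000)
(-2060812 + V) + t = (-2060812 + 360000) + 117649 = -1700812 + 117649 = -1583163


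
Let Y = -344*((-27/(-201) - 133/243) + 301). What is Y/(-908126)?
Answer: 841743404/7392599703 ≈ 0.11386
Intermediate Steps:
Y = -1683486808/16281 (Y = -344*((-27*(-1/201) - 133*1/243) + 301) = -344*((9/67 - 133/243) + 301) = -344*(-6724/16281 + 301) = -344*4893857/16281 = -1683486808/16281 ≈ -1.0340e+5)
Y/(-908126) = -1683486808/16281/(-908126) = -1683486808/16281*(-1/908126) = 841743404/7392599703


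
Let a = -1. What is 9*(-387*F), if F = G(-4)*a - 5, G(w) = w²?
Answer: 73143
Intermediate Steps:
F = -21 (F = (-4)²*(-1) - 5 = 16*(-1) - 5 = -16 - 5 = -21)
9*(-387*F) = 9*(-387*(-21)) = 9*8127 = 73143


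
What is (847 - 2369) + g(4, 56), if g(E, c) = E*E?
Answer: -1506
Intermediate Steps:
g(E, c) = E**2
(847 - 2369) + g(4, 56) = (847 - 2369) + 4**2 = -1522 + 16 = -1506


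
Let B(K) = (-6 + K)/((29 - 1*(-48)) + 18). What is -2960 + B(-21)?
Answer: -281227/95 ≈ -2960.3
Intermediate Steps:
B(K) = -6/95 + K/95 (B(K) = (-6 + K)/((29 + 48) + 18) = (-6 + K)/(77 + 18) = (-6 + K)/95 = (-6 + K)*(1/95) = -6/95 + K/95)
-2960 + B(-21) = -2960 + (-6/95 + (1/95)*(-21)) = -2960 + (-6/95 - 21/95) = -2960 - 27/95 = -281227/95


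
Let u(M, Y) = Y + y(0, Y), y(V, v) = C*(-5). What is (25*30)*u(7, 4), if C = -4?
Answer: 18000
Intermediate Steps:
y(V, v) = 20 (y(V, v) = -4*(-5) = 20)
u(M, Y) = 20 + Y (u(M, Y) = Y + 20 = 20 + Y)
(25*30)*u(7, 4) = (25*30)*(20 + 4) = 750*24 = 18000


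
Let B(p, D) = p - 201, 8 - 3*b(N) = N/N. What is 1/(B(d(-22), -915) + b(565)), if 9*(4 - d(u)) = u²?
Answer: -9/2236 ≈ -0.0040250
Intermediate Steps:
d(u) = 4 - u²/9
b(N) = 7/3 (b(N) = 8/3 - N/(3*N) = 8/3 - ⅓*1 = 8/3 - ⅓ = 7/3)
B(p, D) = -201 + p
1/(B(d(-22), -915) + b(565)) = 1/((-201 + (4 - ⅑*(-22)²)) + 7/3) = 1/((-201 + (4 - ⅑*484)) + 7/3) = 1/((-201 + (4 - 484/9)) + 7/3) = 1/((-201 - 448/9) + 7/3) = 1/(-2257/9 + 7/3) = 1/(-2236/9) = -9/2236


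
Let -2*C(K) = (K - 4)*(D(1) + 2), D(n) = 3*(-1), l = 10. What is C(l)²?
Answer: 9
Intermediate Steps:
D(n) = -3
C(K) = -2 + K/2 (C(K) = -(K - 4)*(-3 + 2)/2 = -(-4 + K)*(-1)/2 = -(4 - K)/2 = -2 + K/2)
C(l)² = (-2 + (½)*10)² = (-2 + 5)² = 3² = 9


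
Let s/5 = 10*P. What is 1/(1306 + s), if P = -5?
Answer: 1/1056 ≈ 0.00094697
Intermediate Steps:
s = -250 (s = 5*(10*(-5)) = 5*(-50) = -250)
1/(1306 + s) = 1/(1306 - 250) = 1/1056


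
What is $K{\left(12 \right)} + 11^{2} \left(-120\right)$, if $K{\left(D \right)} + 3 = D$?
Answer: $-14511$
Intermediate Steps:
$K{\left(D \right)} = -3 + D$
$K{\left(12 \right)} + 11^{2} \left(-120\right) = \left(-3 + 12\right) + 11^{2} \left(-120\right) = 9 + 121 \left(-120\right) = 9 - 14520 = -14511$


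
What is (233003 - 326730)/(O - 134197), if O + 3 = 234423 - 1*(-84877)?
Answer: -93727/185100 ≈ -0.50636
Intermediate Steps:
O = 319297 (O = -3 + (234423 - 1*(-84877)) = -3 + (234423 + 84877) = -3 + 319300 = 319297)
(233003 - 326730)/(O - 134197) = (233003 - 326730)/(319297 - 134197) = -93727/185100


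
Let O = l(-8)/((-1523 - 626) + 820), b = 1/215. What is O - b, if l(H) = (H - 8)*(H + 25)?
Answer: 57151/285735 ≈ 0.20001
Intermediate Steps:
l(H) = (-8 + H)*(25 + H)
b = 1/215 ≈ 0.0046512
O = 272/1329 (O = (-200 + (-8)**2 + 17*(-8))/((-1523 - 626) + 820) = (-200 + 64 - 136)/(-2149 + 820) = -272/(-1329) = -272*(-1/1329) = 272/1329 ≈ 0.20467)
O - b = 272/1329 - 1*1/215 = 272/1329 - 1/215 = 57151/285735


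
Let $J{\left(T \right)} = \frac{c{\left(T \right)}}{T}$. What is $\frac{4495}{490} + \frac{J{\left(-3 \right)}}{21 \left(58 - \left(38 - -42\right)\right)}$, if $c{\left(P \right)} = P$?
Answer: $\frac{14830}{1617} \approx 9.1713$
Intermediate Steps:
$J{\left(T \right)} = 1$ ($J{\left(T \right)} = \frac{T}{T} = 1$)
$\frac{4495}{490} + \frac{J{\left(-3 \right)}}{21 \left(58 - \left(38 - -42\right)\right)} = \frac{4495}{490} + 1 \frac{1}{21 \left(58 - \left(38 - -42\right)\right)} = 4495 \cdot \frac{1}{490} + 1 \frac{1}{21 \left(58 - \left(38 + 42\right)\right)} = \frac{899}{98} + 1 \frac{1}{21 \left(58 - 80\right)} = \frac{899}{98} + 1 \frac{1}{21 \left(-22\right)} = \frac{899}{98} + 1 \frac{1}{-462} = \frac{899}{98} + 1 \left(- \frac{1}{462}\right) = \frac{899}{98} - \frac{1}{462} = \frac{14830}{1617}$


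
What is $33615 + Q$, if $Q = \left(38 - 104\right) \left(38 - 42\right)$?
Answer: $33879$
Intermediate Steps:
$Q = 264$ ($Q = \left(-66\right) \left(-4\right) = 264$)
$33615 + Q = 33615 + 264 = 33879$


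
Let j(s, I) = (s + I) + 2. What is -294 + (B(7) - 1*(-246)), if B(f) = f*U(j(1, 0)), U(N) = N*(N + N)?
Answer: 78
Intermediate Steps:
j(s, I) = 2 + I + s (j(s, I) = (I + s) + 2 = 2 + I + s)
U(N) = 2*N² (U(N) = N*(2*N) = 2*N²)
B(f) = 18*f (B(f) = f*(2*(2 + 0 + 1)²) = f*(2*3²) = f*(2*9) = f*18 = 18*f)
-294 + (B(7) - 1*(-246)) = -294 + (18*7 - 1*(-246)) = -294 + (126 + 246) = -294 + 372 = 78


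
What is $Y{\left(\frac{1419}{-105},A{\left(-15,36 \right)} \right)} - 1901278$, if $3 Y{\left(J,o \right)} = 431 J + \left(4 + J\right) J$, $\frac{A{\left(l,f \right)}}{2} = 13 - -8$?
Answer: $- \frac{6994174346}{3675} \approx -1.9032 \cdot 10^{6}$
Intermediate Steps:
$A{\left(l,f \right)} = 42$ ($A{\left(l,f \right)} = 2 \left(13 - -8\right) = 2 \left(13 + 8\right) = 2 \cdot 21 = 42$)
$Y{\left(J,o \right)} = \frac{431 J}{3} + \frac{J \left(4 + J\right)}{3}$ ($Y{\left(J,o \right)} = \frac{431 J + \left(4 + J\right) J}{3} = \frac{431 J + J \left(4 + J\right)}{3} = \frac{431 J}{3} + \frac{J \left(4 + J\right)}{3}$)
$Y{\left(\frac{1419}{-105},A{\left(-15,36 \right)} \right)} - 1901278 = \frac{\frac{1419}{-105} \left(435 + \frac{1419}{-105}\right)}{3} - 1901278 = \frac{1419 \left(- \frac{1}{105}\right) \left(435 + 1419 \left(- \frac{1}{105}\right)\right)}{3} - 1901278 = \frac{1}{3} \left(- \frac{473}{35}\right) \left(435 - \frac{473}{35}\right) - 1901278 = \frac{1}{3} \left(- \frac{473}{35}\right) \frac{14752}{35} - 1901278 = - \frac{6977696}{3675} - 1901278 = - \frac{6994174346}{3675}$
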